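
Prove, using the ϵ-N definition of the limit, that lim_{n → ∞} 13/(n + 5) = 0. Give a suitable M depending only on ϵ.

Fix ϵ > 0. For n ≥ 1, |13/(n + 5) − 0| = 13/(n + 5) ≤ 13/n.
We need 13/n < ϵ, i.e. n > 13/ϵ.
Take M = 13/ϵ. If n > M then |13/(n + 5)| ≤ 13/n < ϵ.

M = 13/ϵ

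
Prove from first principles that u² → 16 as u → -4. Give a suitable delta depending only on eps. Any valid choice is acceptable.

Let eps > 0. We seek delta > 0 with 0 < |u + 4| < delta ⇒ |u² − 16| < eps.
Factor: u² − 16 = (u + 4)(u - 4), so |u² − 16| = |u + 4|·|u - 4|.
Restrict delta ≤ 2. Then |u + 4| < 2 gives |u| < 6, so by the triangle inequality |u - 4| ≤ 6 + 4 = 10.
Hence |u² − 16| ≤ 10|u + 4|, which is < eps once |u + 4| < eps/10.
Take delta = min(2, eps/10). If 0 < |u + 4| < delta then both bounds hold and |u² − 16| ≤ 10|u + 4| < 10·(eps/10) = eps.

delta = min(2, eps/10)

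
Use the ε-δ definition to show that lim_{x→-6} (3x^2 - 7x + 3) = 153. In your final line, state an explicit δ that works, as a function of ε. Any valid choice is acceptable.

Fix ε > 0. We want δ > 0 such that 0 < |x + 6| < δ implies |(3x^2 - 7x + 3) − 153| < ε.
(3x^2 - 7x + 3) − 153 = 3x^2 - 7x - 150 = (x + 6)(3x - 25).
So |(3x^2 - 7x + 3) − 153| = |x + 6|·|3x - 25|.
Assume first that |x + 6| < 1, so |x| < 7. Then |3x - 25| ≤ 3·7 + 25 = 46.
Hence |(3x^2 - 7x + 3) − 153| ≤ 46|x + 6| < ε provided |x + 6| < ε/46.
Choosing δ = min(1, ε/46) ensures both conditions, hence |(3x^2 - 7x + 3) − 153| < ε.

δ = min(1, ε/46)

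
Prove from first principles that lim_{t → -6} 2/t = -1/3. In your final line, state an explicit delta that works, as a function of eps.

delta = min(3, 9eps)

Fix eps > 0. We seek delta > 0 such that 0 < |t + 6| < delta implies |2/t + 1/3| < eps.
|2/t + 1/3| = 2·|-6 − t|/(6·|t|) = 2|t + 6|/(6|t|).
Require delta ≤ 3 so that |t| > 6 − 3 = 3, hence 6|t| > 18.
Then |2/t + 1/3| < 2|t + 6|/18, which is < eps when |t + 6| < 9eps.
Take delta = min(3, 9eps). Then 0 < |t + 6| < delta gives both |t + 6| < 3 and |t + 6| < 9eps, so |2/t + 1/3| < eps.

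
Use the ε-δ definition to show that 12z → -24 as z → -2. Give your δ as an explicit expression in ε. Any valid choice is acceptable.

δ = ε/12

Let ε > 0. We need δ > 0 so that 0 < |z + 2| < δ implies |(12z) + 24| < ε.
Since (12z) + 24 = 12(z + 2), we have |(12z) + 24| = 12|z + 2|.
Thus it suffices that |z + 2| < ε/12.
Choosing δ = ε/12 gives |(12z) + 24| = 12|z + 2| < ε whenever |z + 2| < δ.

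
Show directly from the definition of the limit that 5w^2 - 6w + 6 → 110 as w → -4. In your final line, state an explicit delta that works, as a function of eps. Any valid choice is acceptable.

delta = min(1, eps/51)

Let eps > 0 be given. We want delta > 0 such that 0 < |w + 4| < delta implies |(5w^2 - 6w + 6) − 110| < eps.
(5w^2 - 6w + 6) − 110 = 5w^2 - 6w - 104 = (w + 4)(5w - 26).
So |(5w^2 - 6w + 6) − 110| = |w + 4|·|5w - 26|.
Require delta ≤ 1. Then |w + 4| < 1 gives |w| < 5, and by the triangle inequality |5w - 26| ≤ 5·5 + 26 = 51.
Hence |(5w^2 - 6w + 6) − 110| ≤ 51|w + 4| < eps provided |w + 4| < eps/51.
Take delta = min(1, eps/51). Then 0 < |w + 4| < delta gives both |w + 4| < 1 and |w + 4| < eps/51, so |(5w^2 - 6w + 6) − 110| < eps.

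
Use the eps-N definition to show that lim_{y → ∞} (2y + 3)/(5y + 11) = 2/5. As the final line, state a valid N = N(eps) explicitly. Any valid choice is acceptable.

N = (7/25)/eps

Fix eps > 0. We seek N > 0 such that y > N implies |(2y + 3)/(5y + 11) − (2/5)| < eps.
(2y + 3)/(5y + 11) − (2/5) = (5(2y + 3) − 2(5y + 11)) / (5(5y + 11)) = -7/(5(5y + 11)).
For y > 0 we have 5y + 11 > 5y, so |(2y + 3)/(5y + 11) − (2/5)| = 7/(5(5y + 11)) < 7/(5·5y) = (7/25)/y.
Thus |(2y + 3)/(5y + 11) − (2/5)| < eps whenever y > (7/25)/eps.
Take N = (7/25)/eps. If y > N then |(2y + 3)/(5y + 11) − (2/5)| < (7/25)/y < eps.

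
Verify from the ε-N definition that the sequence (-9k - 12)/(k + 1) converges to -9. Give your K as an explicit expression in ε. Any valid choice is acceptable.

Suppose ε > 0. For k ≥ 1, |(-9k - 12)/(k + 1) + 9| = |-3|/((k + 1)) = 3/((k + 1)).
Since k + 1 ≥ k for k ≥ 1, this is ≤ 3/(k) = 3/k.
So |(-9k - 12)/(k + 1) + 9| < ε whenever k > 3/ε.
Take K = 3/ε. If k > K then |(-9k - 12)/(k + 1) + 9| ≤ 3/k < ε.

K = 3/ε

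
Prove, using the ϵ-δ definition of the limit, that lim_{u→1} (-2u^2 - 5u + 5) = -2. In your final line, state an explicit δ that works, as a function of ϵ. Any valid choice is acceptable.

δ = min(1, ϵ/11)

Let ϵ > 0 be given. We want δ > 0 such that 0 < |u − 1| < δ implies |(-2u^2 - 5u + 5) + 2| < ϵ.
(-2u^2 - 5u + 5) + 2 = -2u^2 - 5u + 7 = (u − 1)(-2u - 7).
So |(-2u^2 - 5u + 5) + 2| = |u − 1|·|-2u - 7|.
Require δ ≤ 1. Then |u − 1| < 1 gives |u| < 2, and by the triangle inequality |-2u - 7| ≤ 2·2 + 7 = 11.
Hence |(-2u^2 - 5u + 5) + 2| ≤ 11|u − 1| < ϵ provided |u − 1| < ϵ/11.
Take δ = min(1, ϵ/11). Then 0 < |u − 1| < δ gives both |u − 1| < 1 and |u − 1| < ϵ/11, so |(-2u^2 - 5u + 5) + 2| < ϵ.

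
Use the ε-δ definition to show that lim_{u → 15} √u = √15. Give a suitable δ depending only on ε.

Suppose ε > 0. We want δ > 0 such that 0 < |u − 15| < δ implies |√u − √15| < ε.
Rationalise: √u − √15 = (u − 15)/(√u + √15), so |√u − √15| = |u − 15|/(√u + √15).
Restrict δ ≤ 15 so that |u − 15| < 15 forces u > 0, and then √u + √15 > √15.
Hence |√u − √15| < |u − 15|/√15, which is < ε once |u − 15| < √15·ε.
Take δ = min(15, √15·ε). If 0 < |u − 15| < δ then u > 0 and |√u − √15| < |u − 15|/√15 < ε.

δ = min(15, √15·ε)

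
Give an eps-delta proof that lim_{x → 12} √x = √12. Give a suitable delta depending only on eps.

delta = min(12, √12·eps)

Let eps > 0. We want delta > 0 such that 0 < |x − 12| < delta implies |√x − √12| < eps.
Multiplying by the conjugate, |√x − √12| = |x − 12|/(√x + √12).
Restrict delta ≤ 12 so that |x − 12| < 12 forces x > 0, and then √x + √12 > √12.
Hence |√x − √12| < |x − 12|/√12, which is < eps once |x − 12| < √12·eps.
Take delta = min(12, √12·eps). If 0 < |x − 12| < delta then x > 0 and |√x − √12| < |x − 12|/√12 < eps.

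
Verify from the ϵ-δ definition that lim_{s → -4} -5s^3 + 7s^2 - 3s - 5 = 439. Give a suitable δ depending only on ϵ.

Let ϵ > 0. We want δ > 0 such that 0 < |s + 4| < δ implies |(-5s^3 + 7s^2 - 3s - 5) − 439| < ϵ.
(-5s^3 + 7s^2 - 3s - 5) − 439 = -5s^3 + 7s^2 - 3s - 444 = (s + 4)(-5s^2 + 27s - 111).
So |(-5s^3 + 7s^2 - 3s - 5) − 439| = |s + 4|·|-5s^2 + 27s - 111|.
Assume first that |s + 4| < 2, so |s| < 6. Then |-5s^2 + 27s - 111| ≤ 5·6^2 + 27·6 + 111 = 453.
Hence |(-5s^3 + 7s^2 - 3s - 5) − 439| ≤ 453|s + 4| < ϵ provided |s + 4| < ϵ/453.
Choosing δ = min(2, ϵ/453) ensures both conditions, hence |(-5s^3 + 7s^2 - 3s - 5) − 439| < ϵ.

δ = min(2, ϵ/453)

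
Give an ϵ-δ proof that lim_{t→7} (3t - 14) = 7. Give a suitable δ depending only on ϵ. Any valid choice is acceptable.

Let ϵ > 0. We need δ > 0 so that 0 < |t − 7| < δ implies |(3t - 14) − 7| < ϵ.
Since (3t - 14) − 7 = 3(t − 7), we have |(3t - 14) − 7| = 3|t − 7|.
Thus it suffices that |t − 7| < ϵ/3.
Take δ = ϵ/3. If 0 < |t − 7| < δ then |(3t - 14) − 7| = 3|t − 7| < 3·(ϵ/3) = ϵ.

δ = ϵ/3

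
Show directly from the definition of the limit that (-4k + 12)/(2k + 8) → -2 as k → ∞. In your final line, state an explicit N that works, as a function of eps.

Let eps > 0 be given. For k ≥ 1, |(-4k + 12)/(2k + 8) + 2| = |56|/(2(2k + 8)) = 56/(2(2k + 8)).
Since 2k + 8 ≥ 2k for k ≥ 1, this is ≤ 56/(2·2k) = 14/k.
So |(-4k + 12)/(2k + 8) + 2| < eps whenever k > 14/eps.
Take N = 14/eps. If k > N then |(-4k + 12)/(2k + 8) + 2| ≤ 14/k < eps.

N = 14/eps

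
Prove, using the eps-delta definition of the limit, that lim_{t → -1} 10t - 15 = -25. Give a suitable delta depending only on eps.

delta = eps/10

Suppose eps > 0. We need delta > 0 so that 0 < |t + 1| < delta implies |(10t - 15) + 25| < eps.
Since (10t - 15) + 25 = 10(t + 1), we have |(10t - 15) + 25| = 10|t + 1|.
So 10|t + 1| < eps exactly when |t + 1| < eps/10.
Choosing delta = eps/10 gives |(10t - 15) + 25| = 10|t + 1| < eps whenever |t + 1| < delta.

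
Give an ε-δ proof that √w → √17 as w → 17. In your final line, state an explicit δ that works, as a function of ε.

Let ε > 0. We want δ > 0 such that 0 < |w − 17| < δ implies |√w − √17| < ε.
Rationalise: √w − √17 = (w − 17)/(√w + √17), so |√w − √17| = |w − 17|/(√w + √17).
Restrict δ ≤ 17 so that |w − 17| < 17 forces w > 0, and then √w + √17 > √17.
Hence |√w − √17| < |w − 17|/√17, which is < ε once |w − 17| < √17·ε.
Take δ = min(17, √17·ε). If 0 < |w − 17| < δ then w > 0 and |√w − √17| < |w − 17|/√17 < ε.

δ = min(17, √17·ε)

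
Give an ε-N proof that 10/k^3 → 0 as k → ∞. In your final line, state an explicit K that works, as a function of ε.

Suppose ε > 0. For k ≥ 1, |10/k^3 − 0| = 10/k^3.
10/k^3 < ε ⇔ k^3 > 10/ε ⇔ k > (10/ε)^{1/3}.
Take K = (10/ε)^{1/3}. Then k > K implies 10/k^3 < ε.

K = (10/ε)^{1/3}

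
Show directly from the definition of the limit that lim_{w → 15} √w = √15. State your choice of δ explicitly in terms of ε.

δ = min(15, √15·ε)

Let ε > 0. We want δ > 0 such that 0 < |w − 15| < δ implies |√w − √15| < ε.
Rationalise: √w − √15 = (w − 15)/(√w + √15), so |√w − √15| = |w − 15|/(√w + √15).
Restrict δ ≤ 15 so that |w − 15| < 15 forces w > 0, and then √w + √15 > √15.
Hence |√w − √15| < |w − 15|/√15, which is < ε once |w − 15| < √15·ε.
Take δ = min(15, √15·ε). If 0 < |w − 15| < δ then w > 0 and |√w − √15| < |w − 15|/√15 < ε.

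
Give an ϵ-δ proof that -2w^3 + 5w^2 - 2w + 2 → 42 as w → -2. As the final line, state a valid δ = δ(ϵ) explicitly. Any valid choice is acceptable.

δ = min(1, ϵ/65)

Let ϵ > 0 be given. We want δ > 0 such that 0 < |w + 2| < δ implies |(-2w^3 + 5w^2 - 2w + 2) − 42| < ϵ.
(-2w^3 + 5w^2 - 2w + 2) − 42 = -2w^3 + 5w^2 - 2w - 40 = (w + 2)(-2w^2 + 9w - 20).
So |(-2w^3 + 5w^2 - 2w + 2) − 42| = |w + 2|·|-2w^2 + 9w - 20|.
Require δ ≤ 1. Then |w + 2| < 1 gives |w| < 3, and by the triangle inequality |-2w^2 + 9w - 20| ≤ 2·3^2 + 9·3 + 20 = 65.
Hence |(-2w^3 + 5w^2 - 2w + 2) − 42| ≤ 65|w + 2| < ϵ provided |w + 2| < ϵ/65.
Take δ = min(1, ϵ/65). Then 0 < |w + 2| < δ gives both |w + 2| < 1 and |w + 2| < ϵ/65, so |(-2w^3 + 5w^2 - 2w + 2) − 42| < ϵ.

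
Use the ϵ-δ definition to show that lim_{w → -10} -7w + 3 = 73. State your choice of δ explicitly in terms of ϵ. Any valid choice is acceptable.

Suppose ϵ > 0. We need δ > 0 so that 0 < |w + 10| < δ implies |(-7w + 3) − 73| < ϵ.
Since (-7w + 3) − 73 = -7(w + 10), we have |(-7w + 3) − 73| = 7|w + 10|.
Thus it suffices that |w + 10| < ϵ/7.
Choosing δ = ϵ/7 gives |(-7w + 3) − 73| = 7|w + 10| < ϵ whenever |w + 10| < δ.

δ = ϵ/7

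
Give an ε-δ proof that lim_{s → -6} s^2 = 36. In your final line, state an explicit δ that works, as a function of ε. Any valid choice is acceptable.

Fix ε > 0. We seek δ > 0 with 0 < |s + 6| < δ ⇒ |s^2 − 36| < ε.
Factor: s^2 − 36 = (s + 6)(s - 6), so |s^2 − 36| = |s + 6|·|s - 6|.
Impose δ ≤ 1 so that |s| < 7; then |s - 6| ≤ 13.
Hence |s^2 − 36| ≤ 13|s + 6|, which is < ε once |s + 6| < ε/13.
Take δ = min(1, ε/13). If 0 < |s + 6| < δ then both bounds hold and |s^2 − 36| ≤ 13|s + 6| < 13·(ε/13) = ε.

δ = min(1, ε/13)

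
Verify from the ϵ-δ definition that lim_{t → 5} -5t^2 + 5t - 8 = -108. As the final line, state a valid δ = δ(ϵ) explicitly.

Fix ϵ > 0. We want δ > 0 such that 0 < |t − 5| < δ implies |(-5t^2 + 5t - 8) + 108| < ϵ.
(-5t^2 + 5t - 8) + 108 = -5t^2 + 5t + 100 = (t − 5)(-5t - 20).
So |(-5t^2 + 5t - 8) + 108| = |t − 5|·|-5t - 20|.
Require δ ≤ 1. Then |t − 5| < 1 gives |t| < 6, and by the triangle inequality |-5t - 20| ≤ 5·6 + 20 = 50.
Hence |(-5t^2 + 5t - 8) + 108| ≤ 50|t − 5| < ϵ provided |t − 5| < ϵ/50.
Choosing δ = min(1, ϵ/50) ensures both conditions, hence |(-5t^2 + 5t - 8) + 108| < ϵ.

δ = min(1, ϵ/50)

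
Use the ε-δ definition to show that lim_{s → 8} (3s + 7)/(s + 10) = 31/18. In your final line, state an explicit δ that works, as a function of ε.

δ = min(9, (162/23)ε)

Let ε > 0. We want δ > 0 with 0 < |s − 8| < δ ⇒ |(3s + 7)/(s + 10) − (31/18)| < ε.
Combining over a common denominator, (3s + 7)/(s + 10) − (31/18) = [(3s + 7)·18 − 31·(s + 10)] / [18·(s + 10)] = 23(s − 8) / (18(s + 10)).
So |(3s + 7)/(s + 10) − (31/18)| = 23|s − 8| / (18·|s + 10|).
Restrict δ ≤ 9. Then |s − 8| < 9 gives |s + 10| = |(s − 8) + 18| ≥ 18 − 9 = 9.
Hence |(3s + 7)/(s + 10) − (31/18)| < 23|s − 8|/(18·9) = (23/162)|s − 8|, which is < ε once |s − 8| < (162/23)ε.
Take δ = min(9, (162/23)ε). Then 0 < |s − 8| < δ forces both bounds, so |(3s + 7)/(s + 10) − (31/18)| < ε.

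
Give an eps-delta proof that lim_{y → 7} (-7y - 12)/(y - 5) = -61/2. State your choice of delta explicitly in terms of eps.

Let eps > 0 be given. We want delta > 0 with 0 < |y − 7| < delta ⇒ |(-7y - 12)/(y - 5) + 61/2| < eps.
Combining over a common denominator, (-7y - 12)/(y - 5) + 61/2 = [(-7y - 12)·2 − (-61)·(y - 5)] / [2·(y - 5)] = 47(y − 7) / (2(y - 5)).
So |(-7y - 12)/(y - 5) + 61/2| = 47|y − 7| / (2·|y − 5|).
Restrict delta ≤ 1. Then |y − 7| < 1 gives |y − 5| = |(y − 7) + 2| ≥ 2 − 1 = 1.
Hence |(-7y - 12)/(y - 5) + 61/2| < 47|y − 7|/(2·1) = (47/2)|y − 7|, which is < eps once |y − 7| < (2/47)eps.
Take delta = min(1, (2/47)eps). Then 0 < |y − 7| < delta forces both bounds, so |(-7y - 12)/(y - 5) + 61/2| < eps.

delta = min(1, (2/47)eps)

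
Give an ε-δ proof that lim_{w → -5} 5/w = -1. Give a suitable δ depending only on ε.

δ = min(5/2, (5/2)ε)

Let ε > 0 be given. We seek δ > 0 such that 0 < |w + 5| < δ implies |5/w + 1| < ε.
|5/w + 1| = 5·|-5 − w|/(5·|w|) = 5|w + 5|/(5|w|).
Restrict δ ≤ 5/2. Then |w + 5| < 5/2 gives |w| > 5/2, so 5|w| > 25/2.
Then |5/w + 1| < 5|w + 5|/(25/2), which is < ε when |w + 5| < (5/2)ε.
Take δ = min(5/2, (5/2)ε). Then 0 < |w + 5| < δ gives both |w + 5| < 5/2 and |w + 5| < (5/2)ε, so |5/w + 1| < ε.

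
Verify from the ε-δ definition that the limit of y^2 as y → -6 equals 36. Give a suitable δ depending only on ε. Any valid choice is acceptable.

Suppose ε > 0. We seek δ > 0 with 0 < |y + 6| < δ ⇒ |y^2 − 36| < ε.
Factor: y^2 − 36 = (y + 6)(y - 6), so |y^2 − 36| = |y + 6|·|y - 6|.
Restrict δ ≤ 1. Then |y + 6| < 1 gives |y| < 7, so by the triangle inequality |y - 6| ≤ 7 + 6 = 13.
Hence |y^2 − 36| ≤ 13|y + 6|, which is < ε once |y + 6| < ε/13.
Take δ = min(1, ε/13). If 0 < |y + 6| < δ then both bounds hold and |y^2 − 36| ≤ 13|y + 6| < 13·(ε/13) = ε.

δ = min(1, ε/13)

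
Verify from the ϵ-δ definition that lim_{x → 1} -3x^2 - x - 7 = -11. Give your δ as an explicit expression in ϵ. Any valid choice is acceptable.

δ = min(1, ϵ/10)

Fix ϵ > 0. We want δ > 0 such that 0 < |x − 1| < δ implies |(-3x^2 - x - 7) + 11| < ϵ.
(-3x^2 - x - 7) + 11 = -3x^2 - x + 4 = (x − 1)(-3x - 4).
So |(-3x^2 - x - 7) + 11| = |x − 1|·|-3x - 4|.
Require δ ≤ 1. Then |x − 1| < 1 gives |x| < 2, and by the triangle inequality |-3x - 4| ≤ 3·2 + 4 = 10.
Hence |(-3x^2 - x - 7) + 11| ≤ 10|x − 1| < ϵ provided |x − 1| < ϵ/10.
Take δ = min(1, ϵ/10). Then 0 < |x − 1| < δ gives both |x − 1| < 1 and |x − 1| < ϵ/10, so |(-3x^2 - x - 7) + 11| < ϵ.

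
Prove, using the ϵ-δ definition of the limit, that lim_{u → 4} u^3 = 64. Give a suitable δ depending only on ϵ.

Let ϵ > 0. We seek δ > 0 with 0 < |u − 4| < δ ⇒ |u^3 − 64| < ϵ.
Factor: u^3 − 64 = (u − 4)(u^2 + 4u + 16), so |u^3 − 64| = |u − 4|·|u^2 + 4u + 16|.
Restrict δ ≤ 1. Then |u − 4| < 1 gives |u| < 5, so by the triangle inequality |u^2 + 4u + 16| ≤ 5^2 + 4·5 + 16 = 61.
Hence |u^3 − 64| ≤ 61|u − 4|, which is < ϵ once |u − 4| < ϵ/61.
Take δ = min(1, ϵ/61). If 0 < |u − 4| < δ then both bounds hold and |u^3 − 64| ≤ 61|u − 4| < 61·(ϵ/61) = ϵ.

δ = min(1, ϵ/61)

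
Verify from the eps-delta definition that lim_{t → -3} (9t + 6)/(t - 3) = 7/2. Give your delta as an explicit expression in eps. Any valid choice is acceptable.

Suppose eps > 0. We want delta > 0 with 0 < |t + 3| < delta ⇒ |(9t + 6)/(t - 3) − (7/2)| < eps.
Combining over a common denominator, (9t + 6)/(t - 3) − (7/2) = [(9t + 6)·(-6) − (-21)·(t - 3)] / [(-6)·(t - 3)] = -33(t + 3) / ((-6)(t - 3)).
So |(9t + 6)/(t - 3) − (7/2)| = 33|t + 3| / (6·|t − 3|).
Require delta ≤ 3, so |t − 3| ≥ |-6| − |t + 3| > 6 − 3 = 3.
Hence |(9t + 6)/(t - 3) − (7/2)| < 33|t + 3|/(6·3) = (11/6)|t + 3|, which is < eps once |t + 3| < (6/11)eps.
Take delta = min(3, (6/11)eps). Then 0 < |t + 3| < delta forces both bounds, so |(9t + 6)/(t - 3) − (7/2)| < eps.

delta = min(3, (6/11)eps)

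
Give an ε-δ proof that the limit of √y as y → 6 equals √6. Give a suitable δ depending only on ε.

δ = min(6, √6·ε)

Let ε > 0. We want δ > 0 such that 0 < |y − 6| < δ implies |√y − √6| < ε.
Multiplying by the conjugate, |√y − √6| = |y − 6|/(√y + √6).
Restrict δ ≤ 6 so that |y − 6| < 6 forces y > 0, and then √y + √6 > √6.
Hence |√y − √6| < |y − 6|/√6, which is < ε once |y − 6| < √6·ε.
Take δ = min(6, √6·ε). If 0 < |y − 6| < δ then y > 0 and |√y − √6| < |y − 6|/√6 < ε.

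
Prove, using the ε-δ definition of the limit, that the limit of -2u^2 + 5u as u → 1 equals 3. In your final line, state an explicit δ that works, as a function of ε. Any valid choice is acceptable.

δ = min(1, ε/7)

Fix ε > 0. We want δ > 0 such that 0 < |u − 1| < δ implies |(-2u^2 + 5u) − 3| < ε.
(-2u^2 + 5u) − 3 = -2u^2 + 5u - 3 = (u − 1)(-2u + 3).
So |(-2u^2 + 5u) − 3| = |u − 1|·|-2u + 3|.
Assume first that |u − 1| < 1, so |u| < 2. Then |-2u + 3| ≤ 2·2 + 3 = 7.
Hence |(-2u^2 + 5u) − 3| ≤ 7|u − 1| < ε provided |u − 1| < ε/7.
Choosing δ = min(1, ε/7) ensures both conditions, hence |(-2u^2 + 5u) − 3| < ε.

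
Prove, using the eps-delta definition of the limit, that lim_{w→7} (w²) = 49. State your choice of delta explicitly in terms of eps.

Fix eps > 0. We seek delta > 0 with 0 < |w − 7| < delta ⇒ |w² − 49| < eps.
Factor: w² − 49 = (w − 7)(w + 7), so |w² − 49| = |w − 7|·|w + 7|.
Restrict delta ≤ 1. Then |w − 7| < 1 gives |w| < 8, so by the triangle inequality |w + 7| ≤ 8 + 7 = 15.
Hence |w² − 49| ≤ 15|w − 7|, which is < eps once |w − 7| < eps/15.
Take delta = min(1, eps/15). If 0 < |w − 7| < delta then both bounds hold and |w² − 49| ≤ 15|w − 7| < 15·(eps/15) = eps.

delta = min(1, eps/15)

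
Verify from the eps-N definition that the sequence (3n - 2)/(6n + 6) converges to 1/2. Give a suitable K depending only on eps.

K = (5/6)/eps

Suppose eps > 0. For n ≥ 1, |(3n - 2)/(6n + 6) − (1/2)| = |-30|/(6(6n + 6)) = 30/(6(6n + 6)).
Since 6n + 6 ≥ 6n for n ≥ 1, this is ≤ 30/(6·6n) = (5/6)/n.
So |(3n - 2)/(6n + 6) − (1/2)| < eps whenever n > (5/6)/eps.
Take K = (5/6)/eps. If n > K then |(3n - 2)/(6n + 6) − (1/2)| ≤ (5/6)/n < eps.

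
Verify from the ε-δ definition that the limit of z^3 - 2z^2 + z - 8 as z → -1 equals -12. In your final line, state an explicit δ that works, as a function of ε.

δ = min(1, ε/14)

Let ε > 0 be given. We want δ > 0 such that 0 < |z + 1| < δ implies |(z^3 - 2z^2 + z - 8) + 12| < ε.
(z^3 - 2z^2 + z - 8) + 12 = z^3 - 2z^2 + z + 4 = (z + 1)(z^2 - 3z + 4).
So |(z^3 - 2z^2 + z - 8) + 12| = |z + 1|·|z^2 - 3z + 4|.
Require δ ≤ 1. Then |z + 1| < 1 gives |z| < 2, and by the triangle inequality |z^2 - 3z + 4| ≤ 2^2 + 3·2 + 4 = 14.
Hence |(z^3 - 2z^2 + z - 8) + 12| ≤ 14|z + 1| < ε provided |z + 1| < ε/14.
Take δ = min(1, ε/14). Then 0 < |z + 1| < δ gives both |z + 1| < 1 and |z + 1| < ε/14, so |(z^3 - 2z^2 + z - 8) + 12| < ε.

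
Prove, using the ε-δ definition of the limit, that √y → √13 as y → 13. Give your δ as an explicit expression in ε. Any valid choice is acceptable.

δ = min(13, √13·ε)

Fix ε > 0. We want δ > 0 such that 0 < |y − 13| < δ implies |√y − √13| < ε.
Multiplying by the conjugate, |√y − √13| = |y − 13|/(√y + √13).
Restrict δ ≤ 13 so that |y − 13| < 13 forces y > 0, and then √y + √13 > √13.
Hence |√y − √13| < |y − 13|/√13, which is < ε once |y − 13| < √13·ε.
Take δ = min(13, √13·ε). If 0 < |y − 13| < δ then y > 0 and |√y − √13| < |y − 13|/√13 < ε.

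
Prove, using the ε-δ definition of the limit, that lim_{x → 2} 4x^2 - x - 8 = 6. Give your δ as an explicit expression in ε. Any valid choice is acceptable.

Fix ε > 0. We want δ > 0 such that 0 < |x − 2| < δ implies |(4x^2 - x - 8) − 6| < ε.
(4x^2 - x - 8) − 6 = 4x^2 - x - 14 = (x − 2)(4x + 7).
So |(4x^2 - x - 8) − 6| = |x − 2|·|4x + 7|.
Assume first that |x − 2| < 1, so |x| < 3. Then |4x + 7| ≤ 4·3 + 7 = 19.
Hence |(4x^2 - x - 8) − 6| ≤ 19|x − 2| < ε provided |x − 2| < ε/19.
Take δ = min(1, ε/19). Then 0 < |x − 2| < δ gives both |x − 2| < 1 and |x − 2| < ε/19, so |(4x^2 - x - 8) − 6| < ε.

δ = min(1, ε/19)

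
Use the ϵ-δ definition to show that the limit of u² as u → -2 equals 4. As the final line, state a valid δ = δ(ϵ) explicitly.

Fix ϵ > 0. We seek δ > 0 with 0 < |u + 2| < δ ⇒ |u² − 4| < ϵ.
Factor: u² − 4 = (u + 2)(u - 2), so |u² − 4| = |u + 2|·|u - 2|.
Impose δ ≤ 2 so that |u| < 4; then |u - 2| ≤ 6.
Hence |u² − 4| ≤ 6|u + 2|, which is < ϵ once |u + 2| < ϵ/6.
Take δ = min(2, ϵ/6). If 0 < |u + 2| < δ then both bounds hold and |u² − 4| ≤ 6|u + 2| < 6·(ϵ/6) = ϵ.

δ = min(2, ϵ/6)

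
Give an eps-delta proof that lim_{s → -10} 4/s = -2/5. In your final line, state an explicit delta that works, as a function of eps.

Fix eps > 0. We seek delta > 0 such that 0 < |s + 10| < delta implies |4/s + 2/5| < eps.
|4/s + 2/5| = 4·|-10 − s|/(10·|s|) = 4|s + 10|/(10|s|).
Restrict delta ≤ 5. Then |s + 10| < 5 gives |s| > 5, so 10|s| > 50.
Then |4/s + 2/5| < 4|s + 10|/50, which is < eps when |s + 10| < (25/2)eps.
Take delta = min(5, (25/2)eps). Then 0 < |s + 10| < delta gives both |s + 10| < 5 and |s + 10| < (25/2)eps, so |4/s + 2/5| < eps.

delta = min(5, (25/2)eps)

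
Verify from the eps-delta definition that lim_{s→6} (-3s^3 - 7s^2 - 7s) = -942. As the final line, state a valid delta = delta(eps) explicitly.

Suppose eps > 0. We want delta > 0 such that 0 < |s − 6| < delta implies |(-3s^3 - 7s^2 - 7s) + 942| < eps.
(-3s^3 - 7s^2 - 7s) + 942 = -3s^3 - 7s^2 - 7s + 942 = (s − 6)(-3s^2 - 25s - 157).
So |(-3s^3 - 7s^2 - 7s) + 942| = |s − 6|·|-3s^2 - 25s - 157|.
Require delta ≤ 1. Then |s − 6| < 1 gives |s| < 7, and by the triangle inequality |-3s^2 - 25s - 157| ≤ 3·7^2 + 25·7 + 157 = 479.
Hence |(-3s^3 - 7s^2 - 7s) + 942| ≤ 479|s − 6| < eps provided |s − 6| < eps/479.
Choosing delta = min(1, eps/479) ensures both conditions, hence |(-3s^3 - 7s^2 - 7s) + 942| < eps.

delta = min(1, eps/479)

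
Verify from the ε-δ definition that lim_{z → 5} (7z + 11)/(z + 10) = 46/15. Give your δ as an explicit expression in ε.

δ = min(15/2, (225/118)ε)

Suppose ε > 0. We want δ > 0 with 0 < |z − 5| < δ ⇒ |(7z + 11)/(z + 10) − (46/15)| < ε.
Combining over a common denominator, (7z + 11)/(z + 10) − (46/15) = [(7z + 11)·15 − 46·(z + 10)] / [15·(z + 10)] = 59(z − 5) / (15(z + 10)).
So |(7z + 11)/(z + 10) − (46/15)| = 59|z − 5| / (15·|z + 10|).
Restrict δ ≤ 15/2. Then |z − 5| < 15/2 gives |z + 10| = |(z − 5) + 15| ≥ 15 − 15/2 = 15/2.
Hence |(7z + 11)/(z + 10) − (46/15)| < 59|z − 5|/(15·(15/2)) = (118/225)|z − 5|, which is < ε once |z − 5| < (225/118)ε.
Take δ = min(15/2, (225/118)ε). Then 0 < |z − 5| < δ forces both bounds, so |(7z + 11)/(z + 10) − (46/15)| < ε.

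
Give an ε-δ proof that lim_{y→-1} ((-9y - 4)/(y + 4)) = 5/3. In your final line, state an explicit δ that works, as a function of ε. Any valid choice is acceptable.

δ = min(3/2, (9/64)ε)

Fix ε > 0. We want δ > 0 with 0 < |y + 1| < δ ⇒ |(-9y - 4)/(y + 4) − (5/3)| < ε.
Combining over a common denominator, (-9y - 4)/(y + 4) − (5/3) = [(-9y - 4)·3 − 5·(y + 4)] / [3·(y + 4)] = -32(y + 1) / (3(y + 4)).
So |(-9y - 4)/(y + 4) − (5/3)| = 32|y + 1| / (3·|y + 4|).
Require δ ≤ 3/2, so |y + 4| ≥ |3| − |y + 1| > 3 − 3/2 = 3/2.
Hence |(-9y - 4)/(y + 4) − (5/3)| < 32|y + 1|/(3·(3/2)) = (64/9)|y + 1|, which is < ε once |y + 1| < (9/64)ε.
Take δ = min(3/2, (9/64)ε). Then 0 < |y + 1| < δ forces both bounds, so |(-9y - 4)/(y + 4) − (5/3)| < ε.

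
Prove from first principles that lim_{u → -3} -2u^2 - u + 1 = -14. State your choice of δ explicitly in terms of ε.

δ = min(2, ε/15)

Let ε > 0. We want δ > 0 such that 0 < |u + 3| < δ implies |(-2u^2 - u + 1) + 14| < ε.
(-2u^2 - u + 1) + 14 = -2u^2 - u + 15 = (u + 3)(-2u + 5).
So |(-2u^2 - u + 1) + 14| = |u + 3|·|-2u + 5|.
Require δ ≤ 2. Then |u + 3| < 2 gives |u| < 5, and by the triangle inequality |-2u + 5| ≤ 2·5 + 5 = 15.
Hence |(-2u^2 - u + 1) + 14| ≤ 15|u + 3| < ε provided |u + 3| < ε/15.
Choosing δ = min(2, ε/15) ensures both conditions, hence |(-2u^2 - u + 1) + 14| < ε.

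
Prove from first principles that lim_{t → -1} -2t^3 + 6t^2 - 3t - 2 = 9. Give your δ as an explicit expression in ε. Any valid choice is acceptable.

δ = min(2, ε/53)

Suppose ε > 0. We want δ > 0 such that 0 < |t + 1| < δ implies |(-2t^3 + 6t^2 - 3t - 2) − 9| < ε.
(-2t^3 + 6t^2 - 3t - 2) − 9 = -2t^3 + 6t^2 - 3t - 11 = (t + 1)(-2t^2 + 8t - 11).
So |(-2t^3 + 6t^2 - 3t - 2) − 9| = |t + 1|·|-2t^2 + 8t - 11|.
Assume first that |t + 1| < 2, so |t| < 3. Then |-2t^2 + 8t - 11| ≤ 2·3^2 + 8·3 + 11 = 53.
Hence |(-2t^3 + 6t^2 - 3t - 2) − 9| ≤ 53|t + 1| < ε provided |t + 1| < ε/53.
Choosing δ = min(2, ε/53) ensures both conditions, hence |(-2t^3 + 6t^2 - 3t - 2) − 9| < ε.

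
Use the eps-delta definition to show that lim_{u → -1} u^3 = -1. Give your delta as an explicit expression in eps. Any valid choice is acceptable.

Let eps > 0. We seek delta > 0 with 0 < |u + 1| < delta ⇒ |u^3 + 1| < eps.
Factor: u^3 + 1 = (u + 1)(u^2 - u + 1), so |u^3 + 1| = |u + 1|·|u^2 - u + 1|.
Restrict delta ≤ 2. Then |u + 1| < 2 gives |u| < 3, so by the triangle inequality |u^2 - u + 1| ≤ 3^2 + 3 + 1 = 13.
Hence |u^3 + 1| ≤ 13|u + 1|, which is < eps once |u + 1| < eps/13.
Take delta = min(2, eps/13). If 0 < |u + 1| < delta then both bounds hold and |u^3 + 1| ≤ 13|u + 1| < 13·(eps/13) = eps.

delta = min(2, eps/13)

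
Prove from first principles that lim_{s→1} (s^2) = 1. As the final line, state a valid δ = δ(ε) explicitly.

δ = min(2, ε/4)

Let ε > 0. We seek δ > 0 with 0 < |s − 1| < δ ⇒ |s^2 − 1| < ε.
Factor: s^2 − 1 = (s − 1)(s + 1), so |s^2 − 1| = |s − 1|·|s + 1|.
Restrict δ ≤ 2. Then |s − 1| < 2 gives |s| < 3, so by the triangle inequality |s + 1| ≤ 3 + 1 = 4.
Hence |s^2 − 1| ≤ 4|s − 1|, which is < ε once |s − 1| < ε/4.
Take δ = min(2, ε/4). If 0 < |s − 1| < δ then both bounds hold and |s^2 − 1| ≤ 4|s − 1| < 4·(ε/4) = ε.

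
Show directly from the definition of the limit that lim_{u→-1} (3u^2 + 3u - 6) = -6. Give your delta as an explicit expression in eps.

Fix eps > 0. We want delta > 0 such that 0 < |u + 1| < delta implies |(3u^2 + 3u - 6) + 6| < eps.
(3u^2 + 3u - 6) + 6 = 3u^2 + 3u = (u + 1)(3u).
So |(3u^2 + 3u - 6) + 6| = |u + 1|·|3u|.
Assume first that |u + 1| < 2, so |u| < 3. Then |3u| ≤ 3·3 = 9.
Hence |(3u^2 + 3u - 6) + 6| ≤ 9|u + 1| < eps provided |u + 1| < eps/9.
Take delta = min(2, eps/9). Then 0 < |u + 1| < delta gives both |u + 1| < 2 and |u + 1| < eps/9, so |(3u^2 + 3u - 6) + 6| < eps.

delta = min(2, eps/9)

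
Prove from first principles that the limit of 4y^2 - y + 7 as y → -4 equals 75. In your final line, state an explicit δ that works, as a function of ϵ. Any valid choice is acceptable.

δ = min(1, ϵ/37)

Fix ϵ > 0. We want δ > 0 such that 0 < |y + 4| < δ implies |(4y^2 - y + 7) − 75| < ϵ.
(4y^2 - y + 7) − 75 = 4y^2 - y - 68 = (y + 4)(4y - 17).
So |(4y^2 - y + 7) − 75| = |y + 4|·|4y - 17|.
Assume first that |y + 4| < 1, so |y| < 5. Then |4y - 17| ≤ 4·5 + 17 = 37.
Hence |(4y^2 - y + 7) − 75| ≤ 37|y + 4| < ϵ provided |y + 4| < ϵ/37.
Take δ = min(1, ϵ/37). Then 0 < |y + 4| < δ gives both |y + 4| < 1 and |y + 4| < ϵ/37, so |(4y^2 - y + 7) − 75| < ϵ.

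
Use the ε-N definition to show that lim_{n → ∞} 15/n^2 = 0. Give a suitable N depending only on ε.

Let ε > 0. For n ≥ 1, |15/n^2 − 0| = 15/n^2.
15/n^2 < ε ⇔ n^2 > 15/ε ⇔ n > (15/ε)^{1/2}.
Take N = (15/ε)^{1/2}. Then n > N implies 15/n^2 < ε.

N = (15/ε)^{1/2}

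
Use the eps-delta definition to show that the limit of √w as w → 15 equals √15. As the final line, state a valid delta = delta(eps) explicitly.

Suppose eps > 0. We want delta > 0 such that 0 < |w − 15| < delta implies |√w − √15| < eps.
Multiplying by the conjugate, |√w − √15| = |w − 15|/(√w + √15).
Restrict delta ≤ 15 so that |w − 15| < 15 forces w > 0, and then √w + √15 > √15.
Hence |√w − √15| < |w − 15|/√15, which is < eps once |w − 15| < √15·eps.
Take delta = min(15, √15·eps). If 0 < |w − 15| < delta then w > 0 and |√w − √15| < |w − 15|/√15 < eps.

delta = min(15, √15·eps)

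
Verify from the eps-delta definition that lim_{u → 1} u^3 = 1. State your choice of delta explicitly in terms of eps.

delta = min(2, eps/13)

Let eps > 0 be given. We seek delta > 0 with 0 < |u − 1| < delta ⇒ |u^3 − 1| < eps.
Factor: u^3 − 1 = (u − 1)(u^2 + u + 1), so |u^3 − 1| = |u − 1|·|u^2 + u + 1|.
Impose delta ≤ 2 so that |u| < 3; then |u^2 + u + 1| ≤ 13.
Hence |u^3 − 1| ≤ 13|u − 1|, which is < eps once |u − 1| < eps/13.
Take delta = min(2, eps/13). If 0 < |u − 1| < delta then both bounds hold and |u^3 − 1| ≤ 13|u − 1| < 13·(eps/13) = eps.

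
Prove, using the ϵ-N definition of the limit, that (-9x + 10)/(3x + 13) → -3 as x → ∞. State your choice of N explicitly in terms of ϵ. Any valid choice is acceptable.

Let ϵ > 0. We seek N > 0 such that x > N implies |(-9x + 10)/(3x + 13) + 3| < ϵ.
(-9x + 10)/(3x + 13) + 3 = (3(-9x + 10) − (-9)(3x + 13)) / (3(3x + 13)) = 147/(3(3x + 13)).
For x > 0 we have 3x + 13 > 3x, so |(-9x + 10)/(3x + 13) + 3| = 147/(3(3x + 13)) < 147/(3·3x) = (49/3)/x.
Thus |(-9x + 10)/(3x + 13) + 3| < ϵ whenever x > (49/3)/ϵ.
Take N = (49/3)/ϵ. If x > N then |(-9x + 10)/(3x + 13) + 3| < (49/3)/x < ϵ.

N = (49/3)/ϵ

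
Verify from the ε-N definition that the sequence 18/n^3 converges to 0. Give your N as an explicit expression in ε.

N = (18/ε)^{1/3}

Fix ε > 0. For n ≥ 1, |18/n^3 − 0| = 18/n^3.
18/n^3 < ε ⇔ n^3 > 18/ε ⇔ n > (18/ε)^{1/3}.
Take N = (18/ε)^{1/3}. Then n > N implies 18/n^3 < ε.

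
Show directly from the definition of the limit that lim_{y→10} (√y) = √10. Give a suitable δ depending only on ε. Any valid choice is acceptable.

δ = min(10, √10·ε)

Suppose ε > 0. We want δ > 0 such that 0 < |y − 10| < δ implies |√y − √10| < ε.
Rationalise: √y − √10 = (y − 10)/(√y + √10), so |√y − √10| = |y − 10|/(√y + √10).
Restrict δ ≤ 10 so that |y − 10| < 10 forces y > 0, and then √y + √10 > √10.
Hence |√y − √10| < |y − 10|/√10, which is < ε once |y − 10| < √10·ε.
Take δ = min(10, √10·ε). If 0 < |y − 10| < δ then y > 0 and |√y − √10| < |y − 10|/√10 < ε.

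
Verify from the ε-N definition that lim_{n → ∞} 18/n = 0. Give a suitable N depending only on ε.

Let ε > 0 be given. For n ≥ 1, |18/n − 0| = 18/(n) ≤ 18/n.
We need 18/n < ε, i.e. n > 18/ε.
Take N = 18/ε. If n > N then |18/n| ≤ 18/n < ε.

N = 18/ε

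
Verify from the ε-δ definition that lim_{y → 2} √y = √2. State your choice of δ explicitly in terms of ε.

δ = min(2, √2·ε)

Fix ε > 0. We want δ > 0 such that 0 < |y − 2| < δ implies |√y − √2| < ε.
Rationalise: √y − √2 = (y − 2)/(√y + √2), so |√y − √2| = |y − 2|/(√y + √2).
Restrict δ ≤ 2 so that |y − 2| < 2 forces y > 0, and then √y + √2 > √2.
Hence |√y − √2| < |y − 2|/√2, which is < ε once |y − 2| < √2·ε.
Take δ = min(2, √2·ε). If 0 < |y − 2| < δ then y > 0 and |√y − √2| < |y − 2|/√2 < ε.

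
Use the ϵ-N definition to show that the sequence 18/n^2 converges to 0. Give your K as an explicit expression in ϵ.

Suppose ϵ > 0. For n ≥ 1, |18/n^2 − 0| = 18/n^2.
18/n^2 < ϵ ⇔ n^2 > 18/ϵ ⇔ n > (18/ϵ)^{1/2}.
Take K = (18/ϵ)^{1/2}. Then n > K implies 18/n^2 < ϵ.

K = (18/ϵ)^{1/2}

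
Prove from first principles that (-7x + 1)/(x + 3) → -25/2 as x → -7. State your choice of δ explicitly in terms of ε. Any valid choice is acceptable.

Fix ε > 0. We want δ > 0 with 0 < |x + 7| < δ ⇒ |(-7x + 1)/(x + 3) + 25/2| < ε.
Combining over a common denominator, (-7x + 1)/(x + 3) + 25/2 = [(-7x + 1)·(-4) − 50·(x + 3)] / [(-4)·(x + 3)] = -22(x + 7) / ((-4)(x + 3)).
So |(-7x + 1)/(x + 3) + 25/2| = 22|x + 7| / (4·|x + 3|).
Restrict δ ≤ 2. Then |x + 7| < 2 gives |x + 3| = |(x + 7) + (-4)| ≥ 4 − 2 = 2.
Hence |(-7x + 1)/(x + 3) + 25/2| < 22|x + 7|/(4·2) = (11/4)|x + 7|, which is < ε once |x + 7| < (4/11)ε.
Take δ = min(2, (4/11)ε). Then 0 < |x + 7| < δ forces both bounds, so |(-7x + 1)/(x + 3) + 25/2| < ε.

δ = min(2, (4/11)ε)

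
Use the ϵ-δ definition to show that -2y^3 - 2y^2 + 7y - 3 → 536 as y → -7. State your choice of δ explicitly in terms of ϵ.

Suppose ϵ > 0. We want δ > 0 such that 0 < |y + 7| < δ implies |(-2y^3 - 2y^2 + 7y - 3) − 536| < ϵ.
(-2y^3 - 2y^2 + 7y - 3) − 536 = -2y^3 - 2y^2 + 7y - 539 = (y + 7)(-2y^2 + 12y - 77).
So |(-2y^3 - 2y^2 + 7y - 3) − 536| = |y + 7|·|-2y^2 + 12y - 77|.
Require δ ≤ 1. Then |y + 7| < 1 gives |y| < 8, and by the triangle inequality |-2y^2 + 12y - 77| ≤ 2·8^2 + 12·8 + 77 = 301.
Hence |(-2y^3 - 2y^2 + 7y - 3) − 536| ≤ 301|y + 7| < ϵ provided |y + 7| < ϵ/301.
Choosing δ = min(1, ϵ/301) ensures both conditions, hence |(-2y^3 - 2y^2 + 7y - 3) − 536| < ϵ.

δ = min(1, ϵ/301)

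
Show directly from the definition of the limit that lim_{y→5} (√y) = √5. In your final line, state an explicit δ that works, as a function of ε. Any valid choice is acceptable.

Fix ε > 0. We want δ > 0 such that 0 < |y − 5| < δ implies |√y − √5| < ε.
Multiplying by the conjugate, |√y − √5| = |y − 5|/(√y + √5).
Restrict δ ≤ 5 so that |y − 5| < 5 forces y > 0, and then √y + √5 > √5.
Hence |√y − √5| < |y − 5|/√5, which is < ε once |y − 5| < √5·ε.
Take δ = min(5, √5·ε). If 0 < |y − 5| < δ then y > 0 and |√y − √5| < |y − 5|/√5 < ε.

δ = min(5, √5·ε)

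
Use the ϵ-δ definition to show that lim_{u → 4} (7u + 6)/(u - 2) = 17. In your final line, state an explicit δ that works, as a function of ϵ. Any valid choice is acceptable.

Suppose ϵ > 0. We want δ > 0 with 0 < |u − 4| < δ ⇒ |(7u + 6)/(u - 2) − 17| < ϵ.
Combining over a common denominator, (7u + 6)/(u - 2) − 17 = [(7u + 6)·2 − 34·(u - 2)] / [2·(u - 2)] = -20(u − 4) / (2(u - 2)).
So |(7u + 6)/(u - 2) − 17| = 20|u − 4| / (2·|u − 2|).
Require δ ≤ 1, so |u − 2| ≥ |2| − |u − 4| > 2 − 1 = 1.
Hence |(7u + 6)/(u - 2) − 17| < 20|u − 4|/(2·1) = 10|u − 4|, which is < ϵ once |u − 4| < (1/10)ϵ.
Take δ = min(1, (1/10)ϵ). Then 0 < |u − 4| < δ forces both bounds, so |(7u + 6)/(u - 2) − 17| < ϵ.

δ = min(1, (1/10)ϵ)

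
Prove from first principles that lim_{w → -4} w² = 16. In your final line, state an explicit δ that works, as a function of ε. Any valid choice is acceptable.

Fix ε > 0. We seek δ > 0 with 0 < |w + 4| < δ ⇒ |w² − 16| < ε.
Factor: w² − 16 = (w + 4)(w - 4), so |w² − 16| = |w + 4|·|w - 4|.
Restrict δ ≤ 1. Then |w + 4| < 1 gives |w| < 5, so by the triangle inequality |w - 4| ≤ 5 + 4 = 9.
Hence |w² − 16| ≤ 9|w + 4|, which is < ε once |w + 4| < ε/9.
Take δ = min(1, ε/9). If 0 < |w + 4| < δ then both bounds hold and |w² − 16| ≤ 9|w + 4| < 9·(ε/9) = ε.

δ = min(1, ε/9)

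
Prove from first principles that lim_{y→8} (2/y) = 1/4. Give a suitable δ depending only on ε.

δ = min(4, 16ε)

Suppose ε > 0. We seek δ > 0 such that 0 < |y − 8| < δ implies |2/y − (1/4)| < ε.
|2/y − (1/4)| = 2·|8 − y|/(8·|y|) = 2|y − 8|/(8|y|).
Require δ ≤ 4 so that |y| > 8 − 4 = 4, hence 8|y| > 32.
Then |2/y − (1/4)| < 2|y − 8|/32, which is < ε when |y − 8| < 16ε.
Take δ = min(4, 16ε). Then 0 < |y − 8| < δ gives both |y − 8| < 4 and |y − 8| < 16ε, so |2/y − (1/4)| < ε.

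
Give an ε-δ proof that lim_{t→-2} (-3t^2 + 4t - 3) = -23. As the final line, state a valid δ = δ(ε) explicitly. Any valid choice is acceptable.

Let ε > 0. We want δ > 0 such that 0 < |t + 2| < δ implies |(-3t^2 + 4t - 3) + 23| < ε.
(-3t^2 + 4t - 3) + 23 = -3t^2 + 4t + 20 = (t + 2)(-3t + 10).
So |(-3t^2 + 4t - 3) + 23| = |t + 2|·|-3t + 10|.
Assume first that |t + 2| < 1, so |t| < 3. Then |-3t + 10| ≤ 3·3 + 10 = 19.
Hence |(-3t^2 + 4t - 3) + 23| ≤ 19|t + 2| < ε provided |t + 2| < ε/19.
Take δ = min(1, ε/19). Then 0 < |t + 2| < δ gives both |t + 2| < 1 and |t + 2| < ε/19, so |(-3t^2 + 4t - 3) + 23| < ε.

δ = min(1, ε/19)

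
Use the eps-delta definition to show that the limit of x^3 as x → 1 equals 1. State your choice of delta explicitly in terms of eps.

Suppose eps > 0. We seek delta > 0 with 0 < |x − 1| < delta ⇒ |x^3 − 1| < eps.
Factor: x^3 − 1 = (x − 1)(x^2 + x + 1), so |x^3 − 1| = |x − 1|·|x^2 + x + 1|.
Restrict delta ≤ 2. Then |x − 1| < 2 gives |x| < 3, so by the triangle inequality |x^2 + x + 1| ≤ 3^2 + 3 + 1 = 13.
Hence |x^3 − 1| ≤ 13|x − 1|, which is < eps once |x − 1| < eps/13.
Take delta = min(2, eps/13). If 0 < |x − 1| < delta then both bounds hold and |x^3 − 1| ≤ 13|x − 1| < 13·(eps/13) = eps.

delta = min(2, eps/13)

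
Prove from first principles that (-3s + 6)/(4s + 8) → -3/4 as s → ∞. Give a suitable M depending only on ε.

M = 3/ε

Suppose ε > 0. We seek M > 0 such that s > M implies |(-3s + 6)/(4s + 8) + 3/4| < ε.
(-3s + 6)/(4s + 8) + 3/4 = (4(-3s + 6) − (-3)(4s + 8)) / (4(4s + 8)) = 48/(4(4s + 8)).
For s > 0 we have 4s + 8 > 4s, so |(-3s + 6)/(4s + 8) + 3/4| = 48/(4(4s + 8)) < 48/(4·4s) = 3/s.
Thus |(-3s + 6)/(4s + 8) + 3/4| < ε whenever s > 3/ε.
Take M = 3/ε. If s > M then |(-3s + 6)/(4s + 8) + 3/4| < 3/s < ε.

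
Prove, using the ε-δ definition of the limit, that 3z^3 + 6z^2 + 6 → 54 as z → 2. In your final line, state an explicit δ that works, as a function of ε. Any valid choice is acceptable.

Fix ε > 0. We want δ > 0 such that 0 < |z − 2| < δ implies |(3z^3 + 6z^2 + 6) − 54| < ε.
(3z^3 + 6z^2 + 6) − 54 = 3z^3 + 6z^2 - 48 = (z − 2)(3z^2 + 12z + 24).
So |(3z^3 + 6z^2 + 6) − 54| = |z − 2|·|3z^2 + 12z + 24|.
Require δ ≤ 2. Then |z − 2| < 2 gives |z| < 4, and by the triangle inequality |3z^2 + 12z + 24| ≤ 3·4^2 + 12·4 + 24 = 120.
Hence |(3z^3 + 6z^2 + 6) − 54| ≤ 120|z − 2| < ε provided |z − 2| < ε/120.
Choosing δ = min(2, ε/120) ensures both conditions, hence |(3z^3 + 6z^2 + 6) − 54| < ε.

δ = min(2, ε/120)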